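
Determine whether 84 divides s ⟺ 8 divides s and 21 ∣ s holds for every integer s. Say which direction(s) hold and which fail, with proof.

[⇒] This fails: take s = 84. Certainly 84 ∣ 84, but 8 ∤ 84.

[⇐] Suppose 8 ∣ s and 21 ∣ s. Any common multiple of 8 and 21 is a multiple of their lcm; here gcd(8, 21) = 1, so lcm(8, 21) = 8·21 = 168, so 168 ∣ s. Since 84 ∣ 168, it follows that 84 ∣ s.

(⇒) fails; (⇐) holds.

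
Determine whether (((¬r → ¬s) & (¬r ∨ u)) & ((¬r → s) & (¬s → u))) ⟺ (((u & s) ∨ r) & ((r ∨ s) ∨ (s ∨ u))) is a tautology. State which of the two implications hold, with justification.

(⇒) Assume the antecedent. If u is true, the antecedent forces (u = T, s = F, r = T) or (u = T, s = T, r = T), and the consequent holds there. If u is false, the antecedent cannot hold. Either way the consequent holds.

(⇐) This fails. Under u = T, s = T, r = F, the left side is false but the right side is true.

Not equivalent: only (⇒) holds.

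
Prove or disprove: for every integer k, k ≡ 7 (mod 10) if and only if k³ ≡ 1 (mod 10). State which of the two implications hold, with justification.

[⇒] This fails: take k = 7. Then 7 ≡ 7 (mod 10), but 7³ = 343 ≡ 3 (mod 10), not 1.

[⇐] This fails: take k = 1. Then 1³ = 1 ≡ 1 (mod 10), yet 1 ≡ 1 (mod 10), not 7.

Neither direction holds.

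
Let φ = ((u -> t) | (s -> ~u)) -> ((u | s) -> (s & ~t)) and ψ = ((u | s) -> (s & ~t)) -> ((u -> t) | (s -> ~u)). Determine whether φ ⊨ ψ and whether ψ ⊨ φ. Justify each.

(→) This fails. Under t = F, u = T, s = T, the left side is true but the right side is false.

(←) This fails. Under t = F, u = T, s = F, the left side is false but the right side is true.

Neither implication holds.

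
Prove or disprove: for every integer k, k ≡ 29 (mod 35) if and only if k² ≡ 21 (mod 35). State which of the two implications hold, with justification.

Forward direction. This fails: take k = 29. Then 29 ≡ 29 (mod 35), but 29² = 841 ≡ 1 (mod 35), not 21.

Converse. This fails: take k = 14. Then 14² = 196 ≡ 21 (mod 35), yet 14 ≡ 14 (mod 35), not 29.

(⇒) fails and (⇐) fails.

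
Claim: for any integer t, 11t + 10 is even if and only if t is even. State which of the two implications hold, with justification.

(→) Suppose 11t + 10 is even. Since 11 is odd, 11t and t have the same parity, so 11t + 10 ≡ t + 10 (mod 2). As 10 is even, 11t + 10 is even exactly when t is even. Thus t is even.

(←) Conversely, suppose t is even; write t = 2j. Then 11t + 10 = 11·(2j) + 10 = 2·11j + 10, which is even.

Both directions hold.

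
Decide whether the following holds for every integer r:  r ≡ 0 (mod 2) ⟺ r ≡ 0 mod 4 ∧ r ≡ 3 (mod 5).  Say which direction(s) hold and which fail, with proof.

Not equivalent: only (⇐) holds.

[⇒] This fails: r = 0 gives 0 ≡ 0 (mod 2) but 0 ≡ 0 (mod 5), so the conjunction on the right does not hold.

[⇐] Conversely, if r ≡ 0 (mod 4) and r ≡ 3 (mod 5), then by the Chinese remainder theorem r ≡ 8 (mod 20). Since 8 ≡ 0 (mod 2) and 2 ∣ 20, we get r ≡ 0 (mod 2).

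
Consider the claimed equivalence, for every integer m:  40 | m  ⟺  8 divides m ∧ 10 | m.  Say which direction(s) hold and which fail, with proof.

Both implications hold.

(⇒) If 40 ∣ m, write m = 40q. Since 40 = 5·8, m = 8·(5q), so 8 ∣ m; and since 40 = 4·10, m = 10·(4q), so 10 ∣ m.

(⇐) Suppose 8 ∣ m and 10 ∣ m. Any common multiple of 8 and 10 is a multiple of their lcm; here lcm(8, 10) = 8·10/gcd(8, 10) = 80/2 = 40, so 40 ∣ m.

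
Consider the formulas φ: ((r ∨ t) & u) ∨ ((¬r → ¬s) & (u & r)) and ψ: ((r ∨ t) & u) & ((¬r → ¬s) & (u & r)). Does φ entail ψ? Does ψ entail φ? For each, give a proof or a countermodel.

(⟹) This fails. Under t = T, r = F, u = T, s = F, the left side is true but the right side is false.

(⟸) Assume the antecedent. If t is true, the antecedent forces (t = T, r = T, u = T, s = F) or (t = T, r = T, u = T, s = T), and the consequent holds there. If t is false, the antecedent forces (t = F, r = T, u = T, s = F) or (t = F, r = T, u = T, s = T), and the consequent holds there. Either way the consequent holds.

The forward direction fails; the converse holds.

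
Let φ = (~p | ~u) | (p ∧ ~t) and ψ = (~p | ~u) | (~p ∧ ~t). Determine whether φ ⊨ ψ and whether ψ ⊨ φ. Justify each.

(⟹) This fails. Under u = T, p = T, t = F, the left side is true but the right side is false.

(⟸) Assume the antecedent. If u is true, the antecedent forces (u = T, p = F, t = F) or (u = T, p = F, t = T), and (~p | ~u) | (p ∧ ~t) holds there. If u is false, (~p | ~u) | (p ∧ ~t) reduces to true regardless of the other variables. Either way (~p | ~u) | (p ∧ ~t) holds.

The forward direction fails; the converse holds.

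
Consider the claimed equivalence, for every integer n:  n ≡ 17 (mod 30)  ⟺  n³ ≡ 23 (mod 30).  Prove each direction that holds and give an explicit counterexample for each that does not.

Equivalent; both directions hold.

(⇒) Suppose n ≡ 17 (mod 30). Write n = 30j + 17. Then (30j + 17)³ = 27000j³ + 45900j² + 26010j + 4913 = 30(900j³ + 1530j² + 867j + 163) + 23, so n³ ≡ 23 (mod 30).

(⇐) Conversely, suppose n³ ≡ 23 (mod 30). The only residue r in {0, …, 29} with r³ ≡ 23 (mod 30) is r = 17, so n ≡ 17 (mod 30).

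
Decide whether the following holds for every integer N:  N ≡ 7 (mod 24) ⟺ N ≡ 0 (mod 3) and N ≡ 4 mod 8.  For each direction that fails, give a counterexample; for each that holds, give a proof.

[⇒] This fails: N = 7 gives 7 ≡ 7 (mod 24) but 7 ≡ 1 (mod 3), so the conjunction on the right does not hold.

[⇐] This fails: N = 12 satisfies both congruences on the right (12 ≡ 0 mod 3 and 12 ≡ 4 mod 8) yet 12 ≡ 12 (mod 24), not 7.

Neither implication holds.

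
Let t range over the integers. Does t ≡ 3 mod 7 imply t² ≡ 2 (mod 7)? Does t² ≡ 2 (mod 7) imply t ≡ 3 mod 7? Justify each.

[⇒] Suppose t ≡ 3 mod 7. Write t = 7j + 3. Then (7j + 3)² = 49j² + 42j + 9 = 7(7j² + 6j + 1) + 2, so t² ≡ 2 (mod 7).

[⇐] This fails: take t = 4. Then 4² = 16 ≡ 2 (mod 7), yet 4 ≡ 4 (mod 7), not 3.

(⇒) holds; (⇐) fails.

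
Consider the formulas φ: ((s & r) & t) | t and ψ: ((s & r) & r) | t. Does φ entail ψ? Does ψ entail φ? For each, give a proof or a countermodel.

[⇒] Assume the antecedent. If t is true, ((s & r) & r) | t reduces to true regardless of the other variables. If t is false, the antecedent cannot hold. Either way ((s & r) & r) | t holds.

[⇐] This fails. Under t = F, r = T, s = T, the left side is false but the right side is true.

Only the forward implication holds.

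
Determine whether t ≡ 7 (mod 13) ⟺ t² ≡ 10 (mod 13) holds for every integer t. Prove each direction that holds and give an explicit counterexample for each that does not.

Not equivalent: only (⇒) holds.

[⇐] This fails: take t = 6. Then 6² = 36 ≡ 10 (mod 13), yet 6 ≡ 6 (mod 13), not 7.

[⇒] Suppose t ≡ 7 (mod 13). Write t = 13j + 7. Then (13j + 7)² = 169j² + 182j + 49 = 13(13j² + 14j + 3) + 10, so t² ≡ 10 (mod 13).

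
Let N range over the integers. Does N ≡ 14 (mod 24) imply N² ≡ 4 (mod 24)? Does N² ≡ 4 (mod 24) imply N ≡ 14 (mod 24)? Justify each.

(⟸) This fails: take N = 2. Then 2² = 4 ≡ 4 (mod 24), yet 2 ≡ 2 (mod 24), not 14.

(⟹) Suppose N ≡ 14 (mod 24). Write N = 24j + 14. Then (24j + 14)² = 576j² + 672j + 196 = 24(24j² + 28j + 8) + 4, so N² ≡ 4 (mod 24).

The forward direction holds; the converse fails.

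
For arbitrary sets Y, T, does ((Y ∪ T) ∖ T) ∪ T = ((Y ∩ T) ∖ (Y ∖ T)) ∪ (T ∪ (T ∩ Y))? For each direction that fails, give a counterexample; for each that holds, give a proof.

Only the reverse inclusion holds.

(⟸) Let x ∈ ((Y ∩ T) ∖ (Y ∖ T)) ∪ (T ∪ (T ∩ Y)). Then either x ∈ T and x ∉ Y; or x ∈ Y ∩ T. In each case x ∈ ((Y ∪ T) ∖ T) ∪ T, so ((Y ∩ T) ∖ (Y ∖ T)) ∪ (T ∪ (T ∩ Y)) ⊆ ((Y ∪ T) ∖ T) ∪ T.

(⟹) This inclusion fails. Take Y = {1}, T = ∅; then 1 ∈ ((Y ∪ T) ∖ T) ∪ T but 1 ∉ ((Y ∩ T) ∖ (Y ∖ T)) ∪ (T ∪ (T ∩ Y)).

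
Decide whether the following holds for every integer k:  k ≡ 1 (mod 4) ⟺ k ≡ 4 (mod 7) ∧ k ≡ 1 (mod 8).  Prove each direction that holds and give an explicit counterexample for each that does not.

Only the reverse direction holds.

(⟹) This fails: k = 1 gives 1 ≡ 1 (mod 4) but 1 ≡ 1 (mod 7), so the conjunction on the right does not hold.

(⟸) Conversely, if k ≡ 4 (mod 7) and k ≡ 1 (mod 8), then by the Chinese remainder theorem k ≡ 25 (mod 56). Since 25 ≡ 1 (mod 4) and 4 ∣ 56, we get k ≡ 1 (mod 4).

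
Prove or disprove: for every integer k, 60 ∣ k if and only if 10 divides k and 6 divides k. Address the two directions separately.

Only the forward implication holds.

(→) If 60 ∣ k, write k = 60q. Since 60 = 6·10, k = 10·(6q), so 10 ∣ k; and since 60 = 10·6, k = 6·(10q), so 6 ∣ k.

(←) This fails: take k = 30. Both 10 ∣ 30 and 6 ∣ 30, yet 30 is not a multiple of 60 (since 30 = 0·60 + 30), so 60 ∤ 30.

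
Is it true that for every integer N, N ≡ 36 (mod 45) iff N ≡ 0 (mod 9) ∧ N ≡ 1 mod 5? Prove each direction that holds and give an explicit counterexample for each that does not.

The biconditional holds.

Converse. If N ≡ 0 (mod 9) and N ≡ 1 (mod 5), then by the Chinese remainder theorem N ≡ 36 (mod 45). This is exactly N ≡ 36 (mod 45).

Forward direction. Suppose N ≡ 36 (mod 45); write N = 45j + 36. Since 9 ∣ 45, reducing mod 9 gives N ≡ 36 ≡ 0 (mod 9); since 5 ∣ 45, reducing mod 5 gives N ≡ 36 ≡ 1 (mod 5).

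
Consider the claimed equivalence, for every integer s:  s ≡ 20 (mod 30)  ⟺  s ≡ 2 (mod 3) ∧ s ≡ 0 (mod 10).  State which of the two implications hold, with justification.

[⇒] Suppose s ≡ 20 (mod 30); write s = 30j + 20. Since 3 ∣ 30, reducing mod 3 gives s ≡ 20 ≡ 2 (mod 3); since 10 ∣ 30, reducing mod 10 gives s ≡ 20 ≡ 0 (mod 10).

[⇐] Conversely, if s ≡ 2 (mod 3) and s ≡ 0 (mod 10), then by the Chinese remainder theorem s ≡ 20 (mod 30). This is exactly s ≡ 20 (mod 30).

Both implications hold.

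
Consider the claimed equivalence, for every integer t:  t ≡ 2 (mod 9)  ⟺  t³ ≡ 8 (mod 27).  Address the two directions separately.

[⇐] The residues r modulo 27 with r³ ≡ 8 (mod 27) are exactly {2, 11, 20}, and each is ≡ 2 (mod 9).

[⇒] Suppose t ≡ 2 (mod 9). Working modulo 27, t ∈ {2, 11, 20}; for each such r, r³ ≡ 8 (mod 27).

Both implications hold.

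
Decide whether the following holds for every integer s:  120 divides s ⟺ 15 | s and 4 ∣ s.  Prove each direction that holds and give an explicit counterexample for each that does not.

The forward direction holds; the converse fails.

[⇒] If 120 ∣ s, write s = 120q. Since 120 = 8·15, s = 15·(8q), so 15 ∣ s; and since 120 = 30·4, s = 4·(30q), so 4 ∣ s.

[⇐] This fails: take s = 60. Both 15 ∣ 60 and 4 ∣ 60, yet 60 is not a multiple of 120 (since 60 = 0·120 + 60), so 120 ∤ 60.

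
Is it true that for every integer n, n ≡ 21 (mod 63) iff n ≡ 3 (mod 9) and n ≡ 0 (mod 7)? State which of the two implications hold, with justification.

Equivalent; both directions hold.

Forward direction. Suppose n ≡ 21 (mod 63); write n = 63j + 21. Since 9 ∣ 63, reducing mod 9 gives n ≡ 21 ≡ 3 (mod 9); since 7 ∣ 63, reducing mod 7 gives n ≡ 21 ≡ 0 (mod 7).

Converse. If n ≡ 3 (mod 9) and n ≡ 0 (mod 7), then by the Chinese remainder theorem n ≡ 21 (mod 63). This is exactly n ≡ 21 (mod 63).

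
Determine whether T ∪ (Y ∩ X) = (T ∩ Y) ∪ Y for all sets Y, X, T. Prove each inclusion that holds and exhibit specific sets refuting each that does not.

(⟹) This inclusion fails. Take Y = ∅, X = ∅, T = {1}; then 1 ∈ T ∪ (Y ∩ X) but 1 ∉ (T ∩ Y) ∪ Y.

(⟸) This inclusion fails. Take Y = {1}, X = ∅, T = ∅; then 1 ∈ (T ∩ Y) ∪ Y but 1 ∉ T ∪ (Y ∩ X).

(⊆) fails and (⊇) fails.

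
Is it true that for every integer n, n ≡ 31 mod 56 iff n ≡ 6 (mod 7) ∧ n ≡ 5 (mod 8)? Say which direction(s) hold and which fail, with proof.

(⇒) fails and (⇐) fails.

(⟹) This fails: n = 31 gives 31 ≡ 31 (mod 56) but 31 ≡ 3 (mod 7), so the conjunction on the right does not hold.

(⟸) This fails: n = 13 satisfies both congruences on the right (13 ≡ 6 mod 7 and 13 ≡ 5 mod 8) yet 13 ≡ 13 (mod 56), not 31.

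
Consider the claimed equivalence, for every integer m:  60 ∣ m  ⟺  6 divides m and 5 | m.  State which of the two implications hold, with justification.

(→) If 60 ∣ m, write m = 60q. Since 60 = 10·6, m = 6·(10q), so 6 ∣ m; and since 60 = 12·5, m = 5·(12q), so 5 ∣ m.

(←) This fails: take m = 30. Both 6 ∣ 30 and 5 ∣ 30, yet 30 is not a multiple of 60 (since 30 = 0·60 + 30), so 60 ∤ 30.

Only the forward direction holds.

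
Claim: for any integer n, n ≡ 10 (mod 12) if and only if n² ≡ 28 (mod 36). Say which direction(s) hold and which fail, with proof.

(⇒) This fails: take n = 22. Then 22 ≡ 10 (mod 12), but 22² = 484 ≡ 16 (mod 36), not 28.

(⇐) This fails: take n = 8. Then 8² = 64 ≡ 28 (mod 36), yet 8 ≡ 8 (mod 12), not 10.

Both directions fail.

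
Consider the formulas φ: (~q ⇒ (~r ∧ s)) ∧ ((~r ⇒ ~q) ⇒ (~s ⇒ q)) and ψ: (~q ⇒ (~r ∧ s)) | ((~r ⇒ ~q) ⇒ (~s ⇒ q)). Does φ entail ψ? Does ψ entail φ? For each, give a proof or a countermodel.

(⟸) This fails. Under q = F, r = T, s = T, the left side is false but the right side is true.

(⟹) Assume the antecedent. If q is true, the consequent reduces to true regardless of the other variables. If q is false, the antecedent forces (q = F, r = F, s = T), and the consequent holds there. Either way the consequent holds.

(⇒) holds; (⇐) fails.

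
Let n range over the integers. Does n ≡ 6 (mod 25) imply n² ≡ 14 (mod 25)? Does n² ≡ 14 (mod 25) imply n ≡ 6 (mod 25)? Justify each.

Forward direction. This fails: take n = 6. Then 6 ≡ 6 (mod 25), but 6² = 36 ≡ 11 (mod 25), not 14.

Converse. This fails: take n = 8. Then 8² = 64 ≡ 14 (mod 25), yet 8 ≡ 8 (mod 25), not 6.

Neither implication holds.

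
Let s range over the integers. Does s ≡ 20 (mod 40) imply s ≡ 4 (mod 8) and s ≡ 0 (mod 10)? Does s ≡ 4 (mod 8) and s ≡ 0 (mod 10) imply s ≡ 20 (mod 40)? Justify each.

Both directions hold; the statement is true.

[⇒] Suppose s ≡ 20 (mod 40); write s = 40j + 20. Since 8 ∣ 40, reducing mod 8 gives s ≡ 20 ≡ 4 (mod 8); since 10 ∣ 40, reducing mod 10 gives s ≡ 20 ≡ 0 (mod 10).

[⇐] Conversely, if s ≡ 4 (mod 8) and s ≡ 0 (mod 10), then by the Chinese remainder theorem s ≡ 20 (mod 40). This is exactly s ≡ 20 (mod 40).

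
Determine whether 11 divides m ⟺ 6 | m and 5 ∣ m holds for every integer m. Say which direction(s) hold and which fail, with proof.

(⇒) fails and (⇐) fails.

Forward direction. This fails: take m = 11. Certainly 11 ∣ 11, but 6 ∤ 11.

Converse. This fails: take m = 30. Both 6 ∣ 30 and 5 ∣ 30, yet 30 is not a multiple of 11 (since 30 = 2·11 + 8), so 11 ∤ 30.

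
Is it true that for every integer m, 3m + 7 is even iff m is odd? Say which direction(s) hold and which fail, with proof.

(⇒) Suppose 3m + 7 is even. Since 3 is odd, 3m and m have the same parity, so 3m + 7 ≡ m + 7 (mod 2). As 7 is odd, 3m + 7 is even exactly when m is odd. Thus m is odd.

(⇐) Conversely, suppose m is odd; write m = 2j + 1. Then 3m + 7 = 3·(2j + 1) + 7 = 2·3j + 10, which is even.

Both directions hold; the statement is true.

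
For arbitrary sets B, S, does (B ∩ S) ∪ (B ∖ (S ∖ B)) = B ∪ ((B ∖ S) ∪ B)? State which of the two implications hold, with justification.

Forward inclusion. Let x ∈ (B ∩ S) ∪ (B ∖ (S ∖ B)). Then either x ∈ B and x ∉ S; or x ∈ B ∩ S. In each case x ∈ B ∪ ((B ∖ S) ∪ B), so (B ∩ S) ∪ (B ∖ (S ∖ B)) ⊆ B ∪ ((B ∖ S) ∪ B).

Reverse inclusion. Let x ∈ B ∪ ((B ∖ S) ∪ B). Then either x ∈ B and x ∉ S; or x ∈ B ∩ S. In each case x ∈ (B ∩ S) ∪ (B ∖ (S ∖ B)), so B ∪ ((B ∖ S) ∪ B) ⊆ (B ∩ S) ∪ (B ∖ (S ∖ B)).

The two sets are equal.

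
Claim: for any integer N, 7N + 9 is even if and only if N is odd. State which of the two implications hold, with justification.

(⇒) Suppose 7N + 9 is even. Since 7 is odd, 7N and N have the same parity, so 7N + 9 ≡ N + 9 (mod 2). As 9 is odd, 7N + 9 is even exactly when N is odd. Thus N is odd.

(⇐) Conversely, suppose N is odd; write N = 2j + 1. Then 7N + 9 = 7·(2j + 1) + 9 = 2·7j + 16, which is even.

Both implications hold.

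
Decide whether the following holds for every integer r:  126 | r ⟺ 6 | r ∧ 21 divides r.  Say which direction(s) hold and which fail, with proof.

(⟹) If 126 ∣ r, write r = 126q. Since 126 = 21·6, r = 6·(21q), so 6 ∣ r; and since 126 = 6·21, r = 21·(6q), so 21 ∣ r.

(⟸) This fails: take r = 42. Both 6 ∣ 42 and 21 ∣ 42, yet 42 is not a multiple of 126 (since 42 = 0·126 + 42), so 126 ∤ 42.

Only the forward implication holds.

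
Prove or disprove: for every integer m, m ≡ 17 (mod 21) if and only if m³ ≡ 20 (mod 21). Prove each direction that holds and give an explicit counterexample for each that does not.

(⇒) holds; (⇐) fails.

(⟹) Suppose m ≡ 17 (mod 21). Write m = 21j + 17. Then (21j + 17)³ = 9261j³ + 22491j² + 18207j + 4913 = 21(441j³ + 1071j² + 867j + 233) + 20, so m³ ≡ 20 (mod 21).

(⟸) This fails: take m = 5. Then 5³ = 125 ≡ 20 (mod 21), yet 5 ≡ 5 (mod 21), not 17.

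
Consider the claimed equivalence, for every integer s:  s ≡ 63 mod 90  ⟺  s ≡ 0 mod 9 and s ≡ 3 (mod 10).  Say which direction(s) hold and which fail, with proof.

(⟹) Suppose s ≡ 63 (mod 90); write s = 90j + 63. Since 9 ∣ 90, reducing mod 9 gives s ≡ 63 ≡ 0 (mod 9); since 10 ∣ 90, reducing mod 10 gives s ≡ 63 ≡ 3 (mod 10).

(⟸) Conversely, if s ≡ 0 (mod 9) and s ≡ 3 (mod 10), then by the Chinese remainder theorem s ≡ 63 (mod 90). This is exactly s ≡ 63 (mod 90).

Both directions hold; the statement is true.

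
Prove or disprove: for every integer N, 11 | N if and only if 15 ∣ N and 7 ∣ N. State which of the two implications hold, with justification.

Both directions fail.

(⟹) This fails: take N = 11. Certainly 11 ∣ 11, but 15 ∤ 11.

(⟸) This fails: take N = 105. Both 15 ∣ 105 and 7 ∣ 105, yet 105 is not a multiple of 11 (since 105 = 9·11 + 6), so 11 ∤ 105.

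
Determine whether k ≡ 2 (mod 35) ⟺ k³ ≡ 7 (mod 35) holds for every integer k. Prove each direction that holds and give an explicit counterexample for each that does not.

(⇒) fails and (⇐) fails.

Forward direction. This fails: take k = 2. Then 2 ≡ 2 (mod 35), but 2³ = 8 ≡ 8 (mod 35), not 7.

Converse. This fails: take k = 28. Then 28³ = 21952 ≡ 7 (mod 35), yet 28 ≡ 28 (mod 35), not 2.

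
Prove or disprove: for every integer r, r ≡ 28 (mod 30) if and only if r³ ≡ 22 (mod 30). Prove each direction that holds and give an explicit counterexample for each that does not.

Both directions hold.

(⇒) Suppose r ≡ 28 (mod 30). Write r = 30j + 28. Then (30j + 28)³ = 27000j³ + 75600j² + 70560j + 21952 = 30(900j³ + 2520j² + 2352j + 731) + 22, so r³ ≡ 22 (mod 30).

(⇐) Conversely, suppose r³ ≡ 22 (mod 30). The only residue r in {0, …, 29} with r³ ≡ 22 (mod 30) is r = 28, so r ≡ 28 (mod 30).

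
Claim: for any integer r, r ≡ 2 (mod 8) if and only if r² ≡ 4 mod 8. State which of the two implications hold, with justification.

Not equivalent: only (⇒) holds.

(⟸) This fails: take r = 6. Then 6² = 36 ≡ 4 (mod 8), yet 6 ≡ 6 (mod 8), not 2.

(⟹) Suppose r ≡ 2 (mod 8). Write r = 8j + 2. Then (8j + 2)² = 64j² + 32j + 4 = 8(8j² + 4j) + 4, so r² ≡ 4 (mod 8).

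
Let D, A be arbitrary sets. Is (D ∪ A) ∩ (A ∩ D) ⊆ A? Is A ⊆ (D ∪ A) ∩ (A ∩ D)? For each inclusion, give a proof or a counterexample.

The sets are not equal: only the forward inclusion holds.

(⟹) Let x ∈ (D ∪ A) ∩ (A ∩ D). Then x ∈ D ∩ A, from which x ∈ A.

(⟸) This inclusion fails. Take D = ∅, A = {1}; then 1 ∈ A but 1 ∉ (D ∪ A) ∩ (A ∩ D).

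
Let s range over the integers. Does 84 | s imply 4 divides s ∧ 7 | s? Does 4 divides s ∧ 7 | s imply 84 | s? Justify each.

Only the forward implication holds.

(→) If 84 ∣ s, write s = 84q. Since 84 = 21·4, s = 4·(21q), so 4 ∣ s; and since 84 = 12·7, s = 7·(12q), so 7 ∣ s.

(←) This fails: take s = 28. Both 4 ∣ 28 and 7 ∣ 28, yet 28 is not a multiple of 84 (since 28 = 0·84 + 28), so 84 ∤ 28.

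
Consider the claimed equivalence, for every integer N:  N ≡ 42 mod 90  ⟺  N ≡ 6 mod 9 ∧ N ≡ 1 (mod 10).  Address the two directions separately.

(⟹) This fails: N = 42 gives 42 ≡ 42 (mod 90) but 42 ≡ 2 (mod 10), so the conjunction on the right does not hold.

(⟸) This fails: N = 51 satisfies both congruences on the right (51 ≡ 6 mod 9 and 51 ≡ 1 mod 10) yet 51 ≡ 51 (mod 90), not 42.

Both directions fail.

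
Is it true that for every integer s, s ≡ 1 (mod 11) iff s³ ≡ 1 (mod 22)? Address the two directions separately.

(⇒) fails; (⇐) holds.

(⇒) This fails: take s = 12. Then 12 ≡ 1 (mod 11), but 12³ = 1728 ≡ 12 (mod 22), not 1.

(⇐) Conversely, the residues r modulo 22 with r³ ≡ 1 (mod 22) are exactly {1}, and each is ≡ 1 (mod 11).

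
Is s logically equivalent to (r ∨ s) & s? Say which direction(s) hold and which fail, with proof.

(⟹) Assume the antecedent. If r is true, the antecedent forces (r = T, s = T), and (r ∨ s) & s holds there. If r is false, the antecedent forces (r = F, s = T), and (r ∨ s) & s holds there. Either way (r ∨ s) & s holds.

(⟸) Assume the antecedent. If r is true, the antecedent forces (r = T, s = T), and s holds there. If r is false, the antecedent forces (r = F, s = T), and s holds there. Either way s holds.

Both directions hold; the statement is true.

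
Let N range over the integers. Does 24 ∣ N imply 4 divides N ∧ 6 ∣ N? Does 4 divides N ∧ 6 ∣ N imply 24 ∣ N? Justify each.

Forward direction. If 24 ∣ N, write N = 24q. Since 24 = 6·4, N = 4·(6q), so 4 ∣ N; and since 24 = 4·6, N = 6·(4q), so 6 ∣ N.

Converse. This fails: take N = 12. Both 4 ∣ 12 and 6 ∣ 12, yet 12 is not a multiple of 24 (since 12 = 0·24 + 12), so 24 ∤ 12.

Only the forward direction holds.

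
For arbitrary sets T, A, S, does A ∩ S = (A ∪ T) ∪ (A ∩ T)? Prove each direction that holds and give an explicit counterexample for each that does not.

(⊆) holds; (⊇) fails.

Forward inclusion. Let x ∈ A ∩ S. Then either x ∈ A ∩ S and x ∉ T; or x ∈ T ∩ A ∩ S. In each case x ∈ (A ∪ T) ∪ (A ∩ T), so A ∩ S ⊆ (A ∪ T) ∪ (A ∩ T).

Reverse inclusion. This inclusion fails. Take T = {1}, A = ∅, S = ∅; then 1 ∈ (A ∪ T) ∪ (A ∩ T) but 1 ∉ A ∩ S.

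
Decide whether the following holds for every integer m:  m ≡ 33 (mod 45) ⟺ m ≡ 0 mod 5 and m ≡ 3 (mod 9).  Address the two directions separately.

(→) This fails: m = 33 gives 33 ≡ 33 (mod 45) but 33 ≡ 3 (mod 5), so the conjunction on the right does not hold.

(←) This fails: m = 30 satisfies both congruences on the right (30 ≡ 0 mod 5 and 30 ≡ 3 mod 9) yet 30 ≡ 30 (mod 45), not 33.

Neither direction holds.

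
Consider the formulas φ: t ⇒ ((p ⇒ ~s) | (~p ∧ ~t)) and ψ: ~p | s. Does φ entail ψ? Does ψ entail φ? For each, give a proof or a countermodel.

[⇒] This fails. Under s = F, p = T, t = F, the left side is true but the right side is false.

[⇐] This fails. Under s = T, p = T, t = T, the left side is false but the right side is true.

Both directions fail.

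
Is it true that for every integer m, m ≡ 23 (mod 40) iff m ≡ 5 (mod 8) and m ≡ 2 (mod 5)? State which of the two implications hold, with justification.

Both directions fail.

(⇒) This fails: m = 23 gives 23 ≡ 23 (mod 40) but 23 ≡ 7 (mod 8), so the conjunction on the right does not hold.

(⇐) This fails: m = 37 satisfies both congruences on the right (37 ≡ 5 mod 8 and 37 ≡ 2 mod 5) yet 37 ≡ 37 (mod 40), not 23.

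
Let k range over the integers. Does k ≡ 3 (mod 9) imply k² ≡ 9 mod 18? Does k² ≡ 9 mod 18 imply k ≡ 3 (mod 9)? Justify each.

(→) This fails: take k = 12. Then 12 ≡ 3 (mod 9), but 12² = 144 ≡ 0 (mod 18), not 9.

(←) This fails: take k = 9. Then 9² = 81 ≡ 9 (mod 18), yet 9 ≡ 0 (mod 9), not 3.

(⇒) fails and (⇐) fails.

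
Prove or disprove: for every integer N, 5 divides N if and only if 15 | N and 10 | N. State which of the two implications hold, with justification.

Forward direction. This fails: take N = 5. Certainly 5 ∣ 5, but 15 ∤ 5.

Converse. Suppose 15 ∣ N and 10 ∣ N. Any common multiple of 15 and 10 is a multiple of their lcm; here lcm(15, 10) = 15·10/gcd(15, 10) = 150/5 = 30, so 30 ∣ N. Since 5 ∣ 30, it follows that 5 ∣ N.

Not equivalent: only (⇐) holds.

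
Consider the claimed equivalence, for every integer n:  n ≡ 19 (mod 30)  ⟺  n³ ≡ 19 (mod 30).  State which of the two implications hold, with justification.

(→) Suppose n ≡ 19 (mod 30). Write n = 30j + 19. Then (30j + 19)³ = 27000j³ + 51300j² + 32490j + 6859 = 30(900j³ + 1710j² + 1083j + 228) + 19, so n³ ≡ 19 (mod 30).

(←) Conversely, suppose n³ ≡ 19 (mod 30). The only residue r in {0, …, 29} with r³ ≡ 19 (mod 30) is r = 19, so n ≡ 19 (mod 30).

Both directions hold.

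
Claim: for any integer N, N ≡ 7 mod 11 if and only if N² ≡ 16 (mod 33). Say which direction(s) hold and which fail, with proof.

(⇒) This fails: take N = 18. Then 18 ≡ 7 (mod 11), but 18² = 324 ≡ 27 (mod 33), not 16.

(⇐) This fails: take N = 4. Then 4² = 16 ≡ 16 (mod 33), yet 4 ≡ 4 (mod 11), not 7.

Neither direction holds.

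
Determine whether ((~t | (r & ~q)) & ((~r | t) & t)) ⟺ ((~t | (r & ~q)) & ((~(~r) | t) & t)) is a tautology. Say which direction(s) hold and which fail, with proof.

Both directions hold.

(→) Assume the antecedent. If q is true, the antecedent cannot hold. If q is false, the antecedent forces (q = F, r = T, t = T), and the consequent holds there. Either way the consequent holds.

(←) Assume the antecedent. If q is true, the antecedent cannot hold. If q is false, the antecedent forces (q = F, r = T, t = T), and the consequent holds there. Either way the consequent holds.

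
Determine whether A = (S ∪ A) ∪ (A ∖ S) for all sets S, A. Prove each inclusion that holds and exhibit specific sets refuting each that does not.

(⊆) Let x ∈ A. Then either x ∈ A and x ∉ S; or x ∈ S ∩ A. In each case x ∈ (S ∪ A) ∪ (A ∖ S), so A ⊆ (S ∪ A) ∪ (A ∖ S).

(⊇) This inclusion fails. Take S = {1}, A = ∅; then 1 ∈ (S ∪ A) ∪ (A ∖ S) but 1 ∉ A.

Only the forward inclusion holds.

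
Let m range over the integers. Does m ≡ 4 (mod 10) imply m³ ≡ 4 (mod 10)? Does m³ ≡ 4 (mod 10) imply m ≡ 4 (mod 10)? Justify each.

The biconditional holds.

Converse. For the converse, argue contrapositively. If m ≢ 4 (mod 10), then m is congruent to one of 0, 1, 2, 3, 5, 6, 7, 8, 9 modulo 10, and these give m³ ≡ 0, 1, 8, 7, 5, 6, 3, 2, 9 respectively — never 4.

Forward direction. Suppose m ≡ 4 (mod 10). Write m = 10j + 4. Then (10j + 4)³ = 1000j³ + 1200j² + 480j + 64 = 10(100j³ + 120j² + 48j + 6) + 4, so m³ ≡ 4 (mod 10).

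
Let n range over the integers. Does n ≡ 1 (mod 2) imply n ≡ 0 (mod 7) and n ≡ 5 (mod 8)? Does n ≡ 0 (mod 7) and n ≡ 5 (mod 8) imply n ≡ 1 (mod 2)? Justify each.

Not equivalent: only (⇐) holds.

(⟸) If n ≡ 0 (mod 7) and n ≡ 5 (mod 8), then by the Chinese remainder theorem n ≡ 21 (mod 56). Since 21 ≡ 1 (mod 2) and 2 ∣ 56, we get n ≡ 1 (mod 2).

(⟹) This fails: n = 1 gives 1 ≡ 1 (mod 2) but 1 ≡ 1 (mod 7), so the conjunction on the right does not hold.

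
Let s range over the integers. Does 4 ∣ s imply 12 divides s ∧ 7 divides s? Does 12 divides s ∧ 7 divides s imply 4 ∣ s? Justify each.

(⇒) fails; (⇐) holds.

(→) This fails: take s = 4. Certainly 4 ∣ 4, but 12 ∤ 4.

(←) Suppose 12 ∣ s and 7 ∣ s. Any common multiple of 12 and 7 is a multiple of their lcm; here gcd(12, 7) = 1, so lcm(12, 7) = 12·7 = 84, so 84 ∣ s. Since 4 ∣ 84, it follows that 4 ∣ s.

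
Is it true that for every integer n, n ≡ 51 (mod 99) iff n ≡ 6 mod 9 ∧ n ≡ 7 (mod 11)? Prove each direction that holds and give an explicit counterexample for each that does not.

The biconditional holds.

(→) Suppose n ≡ 51 (mod 99); write n = 99j + 51. Since 9 ∣ 99, reducing mod 9 gives n ≡ 51 ≡ 6 (mod 9); since 11 ∣ 99, reducing mod 11 gives n ≡ 51 ≡ 7 (mod 11).

(←) Conversely, if n ≡ 6 (mod 9) and n ≡ 7 (mod 11), then by the Chinese remainder theorem n ≡ 51 (mod 99). This is exactly n ≡ 51 (mod 99).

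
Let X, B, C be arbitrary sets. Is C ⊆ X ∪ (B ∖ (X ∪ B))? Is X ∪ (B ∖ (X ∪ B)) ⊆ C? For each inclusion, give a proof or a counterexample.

Forward inclusion. This inclusion fails. Take X = ∅, B = ∅, C = {1}; then 1 ∈ C but 1 ∉ X ∪ (B ∖ (X ∪ B)).

Reverse inclusion. This inclusion fails. Take X = {1}, B = ∅, C = ∅; then 1 ∈ X ∪ (B ∖ (X ∪ B)) but 1 ∉ C.

Both inclusions fail.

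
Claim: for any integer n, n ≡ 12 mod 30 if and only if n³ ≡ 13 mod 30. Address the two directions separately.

(⇒) fails and (⇐) fails.

(⇒) This fails: take n = 12. Then 12 ≡ 12 (mod 30), but 12³ = 1728 ≡ 18 (mod 30), not 13.

(⇐) This fails: take n = 7. Then 7³ = 343 ≡ 13 (mod 30), yet 7 ≡ 7 (mod 30), not 12.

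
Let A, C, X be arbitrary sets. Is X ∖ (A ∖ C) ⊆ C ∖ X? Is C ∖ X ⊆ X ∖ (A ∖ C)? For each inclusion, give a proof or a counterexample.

(⟹) This inclusion fails. Take A = ∅, C = ∅, X = {1}; then 1 ∈ X ∖ (A ∖ C) but 1 ∉ C ∖ X.

(⟸) This inclusion fails. Take A = ∅, C = {1}, X = ∅; then 1 ∈ C ∖ X but 1 ∉ X ∖ (A ∖ C).

(⊆) fails and (⊇) fails.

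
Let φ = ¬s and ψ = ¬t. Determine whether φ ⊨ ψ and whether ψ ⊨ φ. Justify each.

Forward direction. This fails. Under s = F, t = T, the left side is true but the right side is false.

Converse. This fails. Under s = T, t = F, the left side is false but the right side is true.

Both directions fail.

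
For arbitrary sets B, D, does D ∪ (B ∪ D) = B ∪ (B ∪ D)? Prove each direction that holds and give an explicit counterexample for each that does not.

Both inclusions hold; the sets are equal.

Forward inclusion. Let x ∈ D ∪ (B ∪ D). Then either x ∈ B and x ∉ D; or x ∈ D and x ∉ B; or x ∈ B ∩ D. In each case x ∈ B ∪ (B ∪ D), so D ∪ (B ∪ D) ⊆ B ∪ (B ∪ D).

Reverse inclusion. Let x ∈ B ∪ (B ∪ D). Then either x ∈ B and x ∉ D; or x ∈ D and x ∉ B; or x ∈ B ∩ D. In each case x ∈ D ∪ (B ∪ D), so B ∪ (B ∪ D) ⊆ D ∪ (B ∪ D).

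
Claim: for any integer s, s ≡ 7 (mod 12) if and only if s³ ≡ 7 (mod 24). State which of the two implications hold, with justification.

The forward direction fails; the converse holds.

(→) This fails: take s = 19. Then 19 ≡ 7 (mod 12), but 19³ = 6859 ≡ 19 (mod 24), not 7.

(←) Conversely, the residues r modulo 24 with r³ ≡ 7 (mod 24) are exactly {7}, and each is ≡ 7 (mod 12).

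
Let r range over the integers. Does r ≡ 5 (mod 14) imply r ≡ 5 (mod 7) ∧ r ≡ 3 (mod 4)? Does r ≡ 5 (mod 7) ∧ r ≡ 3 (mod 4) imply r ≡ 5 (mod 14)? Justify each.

(→) This fails: r = 5 gives 5 ≡ 5 (mod 14) but 5 ≡ 1 (mod 4), so the conjunction on the right does not hold.

(←) Conversely, if r ≡ 5 (mod 7) and r ≡ 3 (mod 4), then by the Chinese remainder theorem r ≡ 19 (mod 28). Since 19 ≡ 5 (mod 14) and 14 ∣ 28, we get r ≡ 5 (mod 14).

The forward direction fails; the converse holds.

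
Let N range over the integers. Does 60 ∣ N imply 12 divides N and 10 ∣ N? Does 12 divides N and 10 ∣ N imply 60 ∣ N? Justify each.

(→) If 60 ∣ N, write N = 60q. Since 60 = 5·12, N = 12·(5q), so 12 ∣ N; and since 60 = 6·10, N = 10·(6q), so 10 ∣ N.

(←) Suppose 12 ∣ N and 10 ∣ N. Any common multiple of 12 and 10 is a multiple of their lcm; here lcm(12, 10) = 12·10/gcd(12, 10) = 120/2 = 60, so 60 ∣ N.

Both directions hold; the statement is true.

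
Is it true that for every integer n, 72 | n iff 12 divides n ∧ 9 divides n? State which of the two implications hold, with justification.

(⇐) This fails: take n = 36. Both 12 ∣ 36 and 9 ∣ 36, yet 36 is not a multiple of 72 (since 36 = 0·72 + 36), so 72 ∤ 36.

(⇒) If 72 ∣ n, write n = 72q. Since 72 = 6·12, n = 12·(6q), so 12 ∣ n; and since 72 = 8·9, n = 9·(8q), so 9 ∣ n.

The forward direction holds; the converse fails.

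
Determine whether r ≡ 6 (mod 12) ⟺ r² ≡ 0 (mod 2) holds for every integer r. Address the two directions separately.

(→) Suppose r ≡ 6 (mod 12). Then r² ≡ 6² = 36 (mod 12), and since 2 ∣ 12, also r² ≡ 0 (mod 2).

(←) This fails: take r = 0. Then 0² = 0 ≡ 0 (mod 2), yet 0 ≡ 0 (mod 12), not 6.

(⇒) holds; (⇐) fails.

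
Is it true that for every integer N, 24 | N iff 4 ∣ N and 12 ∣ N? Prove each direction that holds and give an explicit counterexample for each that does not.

(⟸) This fails: take N = 12. Both 4 ∣ 12 and 12 ∣ 12, yet 12 is not a multiple of 24 (since 12 = 0·24 + 12), so 24 ∤ 12.

(⟹) If 24 ∣ N, write N = 24q. Since 24 = 6·4, N = 4·(6q), so 4 ∣ N; and since 24 = 2·12, N = 12·(2q), so 12 ∣ N.

(⇒) holds; (⇐) fails.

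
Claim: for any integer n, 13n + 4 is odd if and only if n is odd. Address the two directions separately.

Both directions hold.

[⇒] Suppose 13n + 4 is odd. Since 13 is odd, 13n and n have the same parity, so 13n + 4 ≡ n + 4 (mod 2). As 4 is even, 13n + 4 is odd exactly when n is odd. Thus n is odd.

[⇐] Conversely, suppose n is odd; write n = 2j + 1. Then 13n + 4 = 13·(2j + 1) + 4 = 2·13j + 17, which is odd.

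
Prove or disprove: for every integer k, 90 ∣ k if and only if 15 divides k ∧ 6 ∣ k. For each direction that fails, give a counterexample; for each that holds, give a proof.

(⇒) holds; (⇐) fails.

(⟹) If 90 ∣ k, write k = 90q. Since 90 = 6·15, k = 15·(6q), so 15 ∣ k; and since 90 = 15·6, k = 6·(15q), so 6 ∣ k.

(⟸) This fails: take k = 30. Both 15 ∣ 30 and 6 ∣ 30, yet 30 is not a multiple of 90 (since 30 = 0·90 + 30), so 90 ∤ 30.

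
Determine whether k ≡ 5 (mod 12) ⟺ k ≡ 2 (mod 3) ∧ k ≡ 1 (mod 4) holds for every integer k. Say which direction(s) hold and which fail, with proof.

(⇒) Suppose k ≡ 5 (mod 12); write k = 12j + 5. Since 3 ∣ 12, reducing mod 3 gives k ≡ 5 ≡ 2 (mod 3); since 4 ∣ 12, reducing mod 4 gives k ≡ 5 ≡ 1 (mod 4).

(⇐) Conversely, if k ≡ 2 (mod 3) and k ≡ 1 (mod 4), then by the Chinese remainder theorem k ≡ 5 (mod 12). This is exactly k ≡ 5 (mod 12).

Both directions hold.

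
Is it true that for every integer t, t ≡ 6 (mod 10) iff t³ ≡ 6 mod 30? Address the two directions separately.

Only the converse holds.

Forward direction. This fails: take t = 16. Then 16 ≡ 6 (mod 10), but 16³ = 4096 ≡ 16 (mod 30), not 6.

Converse. The residues r modulo 30 with r³ ≡ 6 (mod 30) are exactly {6}, and each is ≡ 6 (mod 10).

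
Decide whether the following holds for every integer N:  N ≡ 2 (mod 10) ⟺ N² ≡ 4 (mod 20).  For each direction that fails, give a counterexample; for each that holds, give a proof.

The forward direction holds; the converse fails.

Converse. This fails: take N = 8. Then 8² = 64 ≡ 4 (mod 20), yet 8 ≡ 8 (mod 10), not 2.

Forward direction. Suppose N ≡ 2 (mod 10). Working modulo 20, N ∈ {2, 12}; for each such r, r² ≡ 4 (mod 20).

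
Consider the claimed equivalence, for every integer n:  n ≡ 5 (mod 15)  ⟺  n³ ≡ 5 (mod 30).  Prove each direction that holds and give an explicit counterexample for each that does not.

(→) This fails: take n = 20. Then 20 ≡ 5 (mod 15), but 20³ = 8000 ≡ 20 (mod 30), not 5.

(←) Conversely, the residues r modulo 30 with r³ ≡ 5 (mod 30) are exactly {5}, and each is ≡ 5 (mod 15).

The forward direction fails; the converse holds.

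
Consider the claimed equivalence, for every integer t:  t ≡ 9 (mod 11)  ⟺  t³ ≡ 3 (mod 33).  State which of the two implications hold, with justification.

(⇒) fails; (⇐) holds.

[⇒] This fails: take t = 20. Then 20 ≡ 9 (mod 11), but 20³ = 8000 ≡ 14 (mod 33), not 3.

[⇐] Conversely, the residues r modulo 33 with r³ ≡ 3 (mod 33) are exactly {9}, and each is ≡ 9 (mod 11).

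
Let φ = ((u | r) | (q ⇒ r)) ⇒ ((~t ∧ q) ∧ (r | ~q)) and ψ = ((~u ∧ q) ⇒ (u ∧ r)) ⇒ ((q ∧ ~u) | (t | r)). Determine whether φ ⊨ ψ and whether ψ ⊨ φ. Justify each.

(⇒) Assume the antecedent. If r is true, the consequent reduces to true regardless of the other variables. If r is false, the antecedent forces (r = F, q = T, u = F, t = F) or (r = F, q = T, u = F, t = T), and the consequent holds there. Either way the consequent holds.

(⇐) This fails. Under r = T, q = F, u = F, t = F, the left side is false but the right side is true.

The forward direction holds; the converse fails.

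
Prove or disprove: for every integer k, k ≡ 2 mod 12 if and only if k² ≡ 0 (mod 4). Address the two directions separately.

Converse. This fails: take k = 0. Then 0² = 0 ≡ 0 (mod 4), yet 0 ≡ 0 (mod 12), not 2.

Forward direction. Suppose k ≡ 2 (mod 12). Then k² ≡ 2² = 4 (mod 12), and since 4 ∣ 12, also k² ≡ 0 (mod 4).

Only the forward implication holds.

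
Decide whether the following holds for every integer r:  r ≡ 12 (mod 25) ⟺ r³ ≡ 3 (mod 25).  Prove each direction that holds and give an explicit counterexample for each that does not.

Both directions hold; the statement is true.

Forward direction. Suppose r ≡ 12 (mod 25). Write r = 25j + 12. Then (25j + 12)³ = 15625j³ + 22500j² + 10800j + 1728 = 25(625j³ + 900j² + 432j + 69) + 3, so r³ ≡ 3 (mod 25).

Converse. Suppose r³ ≡ 3 (mod 25). The only residue r in {0, …, 24} with r³ ≡ 3 (mod 25) is r = 12, so r ≡ 12 (mod 25).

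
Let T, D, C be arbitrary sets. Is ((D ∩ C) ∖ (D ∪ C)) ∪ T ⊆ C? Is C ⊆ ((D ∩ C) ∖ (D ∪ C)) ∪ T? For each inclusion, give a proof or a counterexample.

(⊆) This inclusion fails. Take T = {1}, D = ∅, C = ∅; then 1 ∈ ((D ∩ C) ∖ (D ∪ C)) ∪ T but 1 ∉ C.

(⊇) This inclusion fails. Take T = ∅, D = ∅, C = {1}; then 1 ∈ C but 1 ∉ ((D ∩ C) ∖ (D ∪ C)) ∪ T.

Both inclusions fail.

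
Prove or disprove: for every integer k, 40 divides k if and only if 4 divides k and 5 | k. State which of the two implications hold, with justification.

(→) If 40 ∣ k, write k = 40q. Since 40 = 10·4, k = 4·(10q), so 4 ∣ k; and since 40 = 8·5, k = 5·(8q), so 5 ∣ k.

(←) This fails: take k = 20. Both 4 ∣ 20 and 5 ∣ 20, yet 20 is not a multiple of 40 (since 20 = 0·40 + 20), so 40 ∤ 20.

Only the forward direction holds.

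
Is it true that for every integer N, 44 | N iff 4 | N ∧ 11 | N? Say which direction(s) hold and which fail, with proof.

(⟹) If 44 ∣ N, write N = 44q. Since 44 = 11·4, N = 4·(11q), so 4 ∣ N; and since 44 = 4·11, N = 11·(4q), so 11 ∣ N.

(⟸) Suppose 4 ∣ N and 11 ∣ N. Any common multiple of 4 and 11 is a multiple of their lcm; here gcd(4, 11) = 1, so lcm(4, 11) = 4·11 = 44, so 44 ∣ N.

Both directions hold.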